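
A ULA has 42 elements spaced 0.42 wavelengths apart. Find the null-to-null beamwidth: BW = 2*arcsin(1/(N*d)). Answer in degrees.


1/(N*d) = 1/(42*0.42) = 0.056689
BW = 2*arcsin(0.056689) = 6.5 degrees

6.5 degrees


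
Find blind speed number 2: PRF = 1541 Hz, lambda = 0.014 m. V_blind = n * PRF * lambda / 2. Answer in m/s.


V_blind = 2 * 1541 * 0.014 / 2 = 21.6 m/s

21.6 m/s


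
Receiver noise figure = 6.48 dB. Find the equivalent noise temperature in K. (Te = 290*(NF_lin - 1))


NF_lin = 10^(6.48/10) = 4.446313
Te = 290 * (4.446313 - 1) = 999.4 K

999.4 K


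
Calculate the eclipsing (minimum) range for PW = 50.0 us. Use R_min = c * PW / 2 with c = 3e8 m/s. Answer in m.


R_min = 3e8 * 50.0e-6 / 2 = 7500.0 m

7500.0 m


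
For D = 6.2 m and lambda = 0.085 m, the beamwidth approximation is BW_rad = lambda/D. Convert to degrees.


BW_rad = 0.085 / 6.2 = 0.01371
BW_deg = 0.79 degrees

0.79 degrees


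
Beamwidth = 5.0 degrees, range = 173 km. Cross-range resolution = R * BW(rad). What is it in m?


BW_rad = 0.087266463
CR = 173000 * 0.087266463 = 15097.1 m

15097.1 m


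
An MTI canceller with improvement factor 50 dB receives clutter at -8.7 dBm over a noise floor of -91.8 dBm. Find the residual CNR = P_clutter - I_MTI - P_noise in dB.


CNR = -8.7 - 50 - (-91.8) = 33.1 dB

33.1 dB


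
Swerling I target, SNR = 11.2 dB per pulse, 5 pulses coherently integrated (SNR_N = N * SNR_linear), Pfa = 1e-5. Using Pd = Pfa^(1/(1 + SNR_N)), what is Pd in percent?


SNR_lin = 10^(11.2/10) = 13.18257
SNR_N = 5 * 13.18257 = 65.91285
1/(1 + SNR_N) = 1/66.91285 = 0.0149448
Pd = (1e-5)^0.0149448 = 0.84193
Pd = 84.2%

84.2%


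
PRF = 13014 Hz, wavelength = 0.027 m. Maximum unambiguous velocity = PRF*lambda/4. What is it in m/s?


V_ua = 13014 * 0.027 / 4 = 87.8 m/s

87.8 m/s


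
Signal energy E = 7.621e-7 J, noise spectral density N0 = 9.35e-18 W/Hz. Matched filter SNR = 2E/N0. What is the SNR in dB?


SNR_lin = 2 * 7.621e-7 / 9.35e-18 = 1.63e11
SNR_dB = 10*log10(1.63e11) = 112.1 dB

112.1 dB


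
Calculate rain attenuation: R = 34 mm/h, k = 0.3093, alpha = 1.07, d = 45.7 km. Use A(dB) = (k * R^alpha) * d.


gamma = 0.3093 * 34^1.07 = 13.460536 dB/km
A = 13.460536 * 45.7 = 615.15 dB

615.15 dB


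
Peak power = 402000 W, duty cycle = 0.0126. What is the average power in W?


P_avg = 402000 * 0.0126 = 5065.2 W

5065.2 W


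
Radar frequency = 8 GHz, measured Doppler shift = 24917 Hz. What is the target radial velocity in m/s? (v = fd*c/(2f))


v = 24917 * 3e8 / (2 * 8000000000.0) = 467.2 m/s

467.2 m/s


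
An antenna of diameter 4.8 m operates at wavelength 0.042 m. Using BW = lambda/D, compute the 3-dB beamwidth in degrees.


BW_rad = 0.042 / 4.8 = 0.00875
BW_deg = 0.5 degrees

0.5 degrees


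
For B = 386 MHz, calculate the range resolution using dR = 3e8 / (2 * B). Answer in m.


dR = 3e8 / (2 * 386000000.0) = 0.39 m

0.39 m


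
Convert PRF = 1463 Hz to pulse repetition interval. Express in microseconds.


PRI = 1/1463 = 0.000683527 s = 683.5 us

683.5 us


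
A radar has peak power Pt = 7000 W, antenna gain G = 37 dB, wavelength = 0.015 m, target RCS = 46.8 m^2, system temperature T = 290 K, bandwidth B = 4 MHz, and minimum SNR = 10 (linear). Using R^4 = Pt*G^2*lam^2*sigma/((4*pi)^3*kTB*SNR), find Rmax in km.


G_lin = 10^(37/10) = 5011.872336
R^4 = 7000 * 5011.872336^2 * 0.015^2 * 46.8 / ((4*pi)^3 * 1.38e-23 * 290 * 4000000.0 * 10)
R^4 = 5.82854e18 m^4
R_max = (5.82854e18)^(1/4) = 49134.9 m = 49.1 km

49.1 km


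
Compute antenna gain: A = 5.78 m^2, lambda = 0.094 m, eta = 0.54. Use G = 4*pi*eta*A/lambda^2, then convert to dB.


G_linear = 4*pi*0.54*5.78/0.094^2 = 4438.9
G_dB = 10*log10(4438.9) = 36.5 dB

36.5 dB


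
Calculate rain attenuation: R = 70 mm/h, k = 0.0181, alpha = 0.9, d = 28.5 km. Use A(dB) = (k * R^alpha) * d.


gamma = 0.0181 * 70^0.9 = 0.828451 dB/km
A = 0.828451 * 28.5 = 23.61 dB

23.61 dB


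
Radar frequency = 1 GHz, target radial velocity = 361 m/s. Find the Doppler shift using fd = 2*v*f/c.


fd = 2 * 361 * 1000000000.0 / 3e8 = 2406.7 Hz

2406.7 Hz


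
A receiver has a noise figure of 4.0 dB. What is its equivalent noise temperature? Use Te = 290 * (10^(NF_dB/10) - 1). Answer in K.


NF_lin = 10^(4.0/10) = 2.511886
Te = 290 * (2.511886 - 1) = 438.4 K

438.4 K


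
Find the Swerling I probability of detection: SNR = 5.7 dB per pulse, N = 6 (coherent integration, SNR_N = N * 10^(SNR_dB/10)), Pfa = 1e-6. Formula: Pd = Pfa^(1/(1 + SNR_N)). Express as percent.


SNR_lin = 10^(5.7/10) = 3.71535
SNR_N = 6 * 3.71535 = 22.2921
1/(1 + SNR_N) = 1/23.2921 = 0.042933
Pd = (1e-6)^0.042933 = 0.55259
Pd = 55.3%

55.3%


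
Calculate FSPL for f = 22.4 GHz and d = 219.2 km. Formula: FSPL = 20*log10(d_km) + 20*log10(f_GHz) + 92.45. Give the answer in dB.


20*log10(219.2) = 46.82
20*log10(22.4) = 27.0
FSPL = 166.3 dB

166.3 dB


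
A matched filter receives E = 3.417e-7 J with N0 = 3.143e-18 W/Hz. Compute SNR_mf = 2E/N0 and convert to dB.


SNR_lin = 2 * 3.417e-7 / 3.143e-18 = 2.174e11
SNR_dB = 10*log10(2.174e11) = 113.4 dB

113.4 dB


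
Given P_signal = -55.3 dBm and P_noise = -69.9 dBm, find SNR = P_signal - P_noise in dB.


SNR = -55.3 - (-69.9) = 14.6 dB

14.6 dB


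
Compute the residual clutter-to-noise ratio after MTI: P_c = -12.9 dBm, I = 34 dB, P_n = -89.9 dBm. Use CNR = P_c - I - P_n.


CNR = -12.9 - 34 - (-89.9) = 43.0 dB

43.0 dB


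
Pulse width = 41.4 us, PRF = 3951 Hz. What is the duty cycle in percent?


DC = 41.4e-6 * 3951 * 100 = 16.36%

16.36%


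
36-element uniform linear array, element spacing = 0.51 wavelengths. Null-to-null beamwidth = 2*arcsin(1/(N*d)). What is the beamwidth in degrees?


1/(N*d) = 1/(36*0.51) = 0.054466
BW = 2*arcsin(0.054466) = 6.2 degrees

6.2 degrees


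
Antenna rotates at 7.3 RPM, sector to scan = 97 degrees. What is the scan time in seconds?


t = 97 / (7.3 * 360) * 60 = 2.21 s

2.21 s


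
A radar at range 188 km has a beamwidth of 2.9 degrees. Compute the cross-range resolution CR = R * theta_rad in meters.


BW_rad = 0.050614548
CR = 188000 * 0.050614548 = 9515.5 m

9515.5 m


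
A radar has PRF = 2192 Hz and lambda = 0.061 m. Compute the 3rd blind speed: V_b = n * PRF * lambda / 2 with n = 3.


V_blind = 3 * 2192 * 0.061 / 2 = 200.6 m/s

200.6 m/s


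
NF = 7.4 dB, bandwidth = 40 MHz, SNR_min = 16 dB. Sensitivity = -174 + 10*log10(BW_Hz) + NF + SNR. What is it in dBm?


10*log10(40000000.0) = 76.02
S = -174 + 76.02 + 7.4 + 16 = -74.6 dBm

-74.6 dBm


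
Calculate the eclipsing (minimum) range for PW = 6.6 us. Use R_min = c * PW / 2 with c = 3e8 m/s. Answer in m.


R_min = 3e8 * 6.6e-6 / 2 = 990.0 m

990.0 m


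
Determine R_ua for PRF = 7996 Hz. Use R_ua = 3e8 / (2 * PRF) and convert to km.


R_ua = 3e8 / (2 * 7996) = 18759.4 m = 18.8 km

18.8 km


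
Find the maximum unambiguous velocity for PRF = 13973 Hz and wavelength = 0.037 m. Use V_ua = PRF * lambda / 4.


V_ua = 13973 * 0.037 / 4 = 129.3 m/s

129.3 m/s


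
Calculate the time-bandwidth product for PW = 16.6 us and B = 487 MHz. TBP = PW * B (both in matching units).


TBP = 16.6 * 487 = 8084.2

8084.2


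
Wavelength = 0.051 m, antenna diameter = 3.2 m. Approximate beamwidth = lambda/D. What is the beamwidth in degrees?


BW_rad = 0.051 / 3.2 = 0.015937
BW_deg = 0.91 degrees

0.91 degrees


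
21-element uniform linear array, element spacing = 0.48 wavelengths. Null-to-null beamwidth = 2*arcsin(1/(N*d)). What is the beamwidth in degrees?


1/(N*d) = 1/(21*0.48) = 0.099206
BW = 2*arcsin(0.099206) = 11.4 degrees

11.4 degrees


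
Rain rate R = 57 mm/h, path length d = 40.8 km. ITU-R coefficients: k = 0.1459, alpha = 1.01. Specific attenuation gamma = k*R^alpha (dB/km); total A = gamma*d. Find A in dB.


gamma = 0.1459 * 57^1.01 = 8.659422 dB/km
A = 8.659422 * 40.8 = 353.3 dB

353.3 dB


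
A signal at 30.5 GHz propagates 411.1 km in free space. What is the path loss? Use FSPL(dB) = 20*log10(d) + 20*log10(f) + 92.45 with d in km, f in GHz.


20*log10(411.1) = 52.28
20*log10(30.5) = 29.69
FSPL = 174.4 dB

174.4 dB


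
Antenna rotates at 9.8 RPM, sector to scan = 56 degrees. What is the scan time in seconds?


t = 56 / (9.8 * 360) * 60 = 0.95 s

0.95 s


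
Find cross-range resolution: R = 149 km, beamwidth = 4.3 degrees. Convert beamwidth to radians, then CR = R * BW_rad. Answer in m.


BW_rad = 0.075049158
CR = 149000 * 0.075049158 = 11182.3 m

11182.3 m


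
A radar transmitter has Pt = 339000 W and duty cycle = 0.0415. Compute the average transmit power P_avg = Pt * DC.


P_avg = 339000 * 0.0415 = 14068.5 W

14068.5 W


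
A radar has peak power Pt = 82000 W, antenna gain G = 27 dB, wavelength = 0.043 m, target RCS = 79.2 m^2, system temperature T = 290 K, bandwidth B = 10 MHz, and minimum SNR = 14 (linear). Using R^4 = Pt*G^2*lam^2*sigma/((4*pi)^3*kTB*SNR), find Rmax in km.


G_lin = 10^(27/10) = 501.187234
R^4 = 82000 * 501.187234^2 * 0.043^2 * 79.2 / ((4*pi)^3 * 1.38e-23 * 290 * 10000000.0 * 14)
R^4 = 2.71295e18 m^4
R_max = (2.71295e18)^(1/4) = 40584.5 m = 40.6 km

40.6 km


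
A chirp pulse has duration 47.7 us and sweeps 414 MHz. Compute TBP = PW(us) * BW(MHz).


TBP = 47.7 * 414 = 19747.8

19747.8


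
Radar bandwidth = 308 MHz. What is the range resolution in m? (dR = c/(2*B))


dR = 3e8 / (2 * 308000000.0) = 0.49 m

0.49 m


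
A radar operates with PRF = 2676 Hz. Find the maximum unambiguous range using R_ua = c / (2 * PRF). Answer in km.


R_ua = 3e8 / (2 * 2676) = 56053.8 m = 56.1 km

56.1 km


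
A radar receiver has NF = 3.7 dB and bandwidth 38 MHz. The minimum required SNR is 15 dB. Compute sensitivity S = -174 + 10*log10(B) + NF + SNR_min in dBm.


10*log10(38000000.0) = 75.8
S = -174 + 75.8 + 3.7 + 15 = -79.5 dBm

-79.5 dBm


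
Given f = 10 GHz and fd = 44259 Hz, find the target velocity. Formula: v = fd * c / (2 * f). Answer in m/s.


v = 44259 * 3e8 / (2 * 10000000000.0) = 663.9 m/s

663.9 m/s


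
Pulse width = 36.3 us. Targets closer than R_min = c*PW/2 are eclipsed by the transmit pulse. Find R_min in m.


R_min = 3e8 * 36.3e-6 / 2 = 5445.0 m

5445.0 m


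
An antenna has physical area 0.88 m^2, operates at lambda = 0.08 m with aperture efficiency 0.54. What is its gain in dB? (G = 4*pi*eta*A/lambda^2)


G_linear = 4*pi*0.54*0.88/0.08^2 = 933.05
G_dB = 10*log10(933.05) = 29.7 dB

29.7 dB


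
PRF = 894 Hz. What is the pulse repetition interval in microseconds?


PRI = 1/894 = 0.0011185682 s = 1118.6 us

1118.6 us


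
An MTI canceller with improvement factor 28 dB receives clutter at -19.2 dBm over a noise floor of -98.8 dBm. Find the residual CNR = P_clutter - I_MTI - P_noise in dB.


CNR = -19.2 - 28 - (-98.8) = 51.6 dB

51.6 dB


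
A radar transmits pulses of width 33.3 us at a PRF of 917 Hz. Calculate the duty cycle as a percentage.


DC = 33.3e-6 * 917 * 100 = 3.05%

3.05%


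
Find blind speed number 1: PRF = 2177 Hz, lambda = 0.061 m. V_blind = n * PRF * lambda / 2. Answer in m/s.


V_blind = 1 * 2177 * 0.061 / 2 = 66.4 m/s

66.4 m/s


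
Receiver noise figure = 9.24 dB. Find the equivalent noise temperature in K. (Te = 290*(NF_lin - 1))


NF_lin = 10^(9.24/10) = 8.3946
Te = 290 * (8.3946 - 1) = 2144.4 K

2144.4 K


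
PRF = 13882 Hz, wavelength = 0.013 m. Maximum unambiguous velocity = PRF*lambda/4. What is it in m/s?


V_ua = 13882 * 0.013 / 4 = 45.1 m/s

45.1 m/s


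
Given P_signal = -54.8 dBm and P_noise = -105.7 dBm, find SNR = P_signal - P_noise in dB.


SNR = -54.8 - (-105.7) = 50.9 dB

50.9 dB


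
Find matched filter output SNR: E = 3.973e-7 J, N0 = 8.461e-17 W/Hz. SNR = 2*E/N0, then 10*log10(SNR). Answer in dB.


SNR_lin = 2 * 3.973e-7 / 8.461e-17 = 9.391e9
SNR_dB = 10*log10(9.391e9) = 99.7 dB

99.7 dB


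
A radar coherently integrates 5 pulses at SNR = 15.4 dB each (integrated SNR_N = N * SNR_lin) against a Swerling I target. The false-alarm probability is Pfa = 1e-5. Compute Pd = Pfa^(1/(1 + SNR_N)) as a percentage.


SNR_lin = 10^(15.4/10) = 34.67369
SNR_N = 5 * 34.67369 = 173.36845
1/(1 + SNR_N) = 1/174.36845 = 0.005735
Pd = (1e-5)^0.005735 = 0.93611
Pd = 93.6%

93.6%


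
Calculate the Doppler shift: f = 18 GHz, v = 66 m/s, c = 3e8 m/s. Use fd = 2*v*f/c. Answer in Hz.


fd = 2 * 66 * 18000000000.0 / 3e8 = 7920.0 Hz

7920.0 Hz


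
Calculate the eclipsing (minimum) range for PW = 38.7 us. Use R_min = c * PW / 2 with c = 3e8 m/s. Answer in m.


R_min = 3e8 * 38.7e-6 / 2 = 5805.0 m

5805.0 m


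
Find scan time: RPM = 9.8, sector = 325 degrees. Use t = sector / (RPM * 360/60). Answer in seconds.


t = 325 / (9.8 * 360) * 60 = 5.53 s

5.53 s


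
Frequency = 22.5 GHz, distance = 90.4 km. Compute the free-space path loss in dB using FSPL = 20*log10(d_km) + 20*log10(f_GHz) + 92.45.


20*log10(90.4) = 39.12
20*log10(22.5) = 27.04
FSPL = 158.6 dB

158.6 dB


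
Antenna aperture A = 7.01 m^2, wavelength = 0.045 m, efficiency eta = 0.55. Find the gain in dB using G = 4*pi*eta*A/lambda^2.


G_linear = 4*pi*0.55*7.01/0.045^2 = 23925.75
G_dB = 10*log10(23925.75) = 43.8 dB

43.8 dB


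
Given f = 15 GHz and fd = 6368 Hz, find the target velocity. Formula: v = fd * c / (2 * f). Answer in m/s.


v = 6368 * 3e8 / (2 * 15000000000.0) = 63.7 m/s

63.7 m/s


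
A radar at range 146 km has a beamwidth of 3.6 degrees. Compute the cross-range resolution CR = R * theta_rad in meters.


BW_rad = 0.062831853
CR = 146000 * 0.062831853 = 9173.5 m

9173.5 m


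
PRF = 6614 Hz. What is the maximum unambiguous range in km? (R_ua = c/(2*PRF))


R_ua = 3e8 / (2 * 6614) = 22679.2 m = 22.7 km

22.7 km


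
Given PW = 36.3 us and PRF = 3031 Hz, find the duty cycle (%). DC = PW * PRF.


DC = 36.3e-6 * 3031 * 100 = 11.0%

11.0%


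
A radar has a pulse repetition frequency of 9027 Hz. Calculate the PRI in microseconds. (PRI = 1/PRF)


PRI = 1/9027 = 0.0001107788 s = 110.8 us

110.8 us


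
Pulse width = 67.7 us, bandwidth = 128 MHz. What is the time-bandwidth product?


TBP = 67.7 * 128 = 8665.6

8665.6


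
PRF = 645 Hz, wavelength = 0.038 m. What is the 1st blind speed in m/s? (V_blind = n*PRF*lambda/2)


V_blind = 1 * 645 * 0.038 / 2 = 12.3 m/s

12.3 m/s


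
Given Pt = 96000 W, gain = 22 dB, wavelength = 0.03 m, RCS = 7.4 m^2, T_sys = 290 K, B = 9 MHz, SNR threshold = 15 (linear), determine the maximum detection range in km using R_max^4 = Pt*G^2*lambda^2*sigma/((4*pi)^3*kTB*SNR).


G_lin = 10^(22/10) = 158.489319
R^4 = 96000 * 158.489319^2 * 0.03^2 * 7.4 / ((4*pi)^3 * 1.38e-23 * 290 * 9000000.0 * 15)
R^4 = 1.49798e16 m^4
R_max = (1.49798e16)^(1/4) = 11063.1 m = 11.1 km

11.1 km


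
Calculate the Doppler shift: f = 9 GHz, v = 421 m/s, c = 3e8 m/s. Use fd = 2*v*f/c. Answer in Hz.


fd = 2 * 421 * 9000000000.0 / 3e8 = 25260.0 Hz

25260.0 Hz


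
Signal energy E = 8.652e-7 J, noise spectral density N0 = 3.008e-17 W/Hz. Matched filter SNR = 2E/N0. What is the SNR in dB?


SNR_lin = 2 * 8.652e-7 / 3.008e-17 = 5.753e10
SNR_dB = 10*log10(5.753e10) = 107.6 dB

107.6 dB


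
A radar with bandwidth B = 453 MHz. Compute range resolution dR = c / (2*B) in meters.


dR = 3e8 / (2 * 453000000.0) = 0.33 m

0.33 m


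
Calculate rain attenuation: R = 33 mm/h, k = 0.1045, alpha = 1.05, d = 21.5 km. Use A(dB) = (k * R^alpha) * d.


gamma = 0.1045 * 33^1.05 = 4.107295 dB/km
A = 4.107295 * 21.5 = 88.31 dB

88.31 dB


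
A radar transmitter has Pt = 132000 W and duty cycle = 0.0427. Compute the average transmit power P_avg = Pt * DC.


P_avg = 132000 * 0.0427 = 5636.4 W

5636.4 W


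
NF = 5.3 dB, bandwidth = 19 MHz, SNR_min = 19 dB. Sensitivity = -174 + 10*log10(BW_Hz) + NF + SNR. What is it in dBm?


10*log10(19000000.0) = 72.79
S = -174 + 72.79 + 5.3 + 19 = -76.9 dBm

-76.9 dBm


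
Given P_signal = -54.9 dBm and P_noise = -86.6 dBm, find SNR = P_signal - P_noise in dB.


SNR = -54.9 - (-86.6) = 31.7 dB

31.7 dB


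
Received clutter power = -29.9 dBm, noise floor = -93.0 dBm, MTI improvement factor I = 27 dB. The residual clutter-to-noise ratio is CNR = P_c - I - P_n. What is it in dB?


CNR = -29.9 - 27 - (-93.0) = 36.1 dB

36.1 dB


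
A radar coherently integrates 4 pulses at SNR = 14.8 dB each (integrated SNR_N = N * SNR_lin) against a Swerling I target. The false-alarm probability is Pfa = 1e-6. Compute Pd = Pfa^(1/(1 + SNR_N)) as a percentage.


SNR_lin = 10^(14.8/10) = 30.19952
SNR_N = 4 * 30.19952 = 120.79808
1/(1 + SNR_N) = 1/121.79808 = 0.0082103
Pd = (1e-6)^0.0082103 = 0.89277
Pd = 89.3%

89.3%


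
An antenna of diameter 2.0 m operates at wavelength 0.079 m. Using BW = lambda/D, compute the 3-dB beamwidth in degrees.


BW_rad = 0.079 / 2.0 = 0.0395
BW_deg = 2.26 degrees

2.26 degrees


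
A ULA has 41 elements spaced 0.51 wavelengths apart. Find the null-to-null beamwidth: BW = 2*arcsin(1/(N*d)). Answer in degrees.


1/(N*d) = 1/(41*0.51) = 0.047824
BW = 2*arcsin(0.047824) = 5.5 degrees

5.5 degrees


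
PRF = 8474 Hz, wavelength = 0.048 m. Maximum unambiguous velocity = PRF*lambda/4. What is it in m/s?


V_ua = 8474 * 0.048 / 4 = 101.7 m/s

101.7 m/s


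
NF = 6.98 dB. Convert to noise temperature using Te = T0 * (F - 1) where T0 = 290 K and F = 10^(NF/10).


NF_lin = 10^(6.98/10) = 4.988845
Te = 290 * (4.988845 - 1) = 1156.8 K

1156.8 K


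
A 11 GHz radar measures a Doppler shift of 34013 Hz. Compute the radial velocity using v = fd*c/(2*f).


v = 34013 * 3e8 / (2 * 11000000000.0) = 463.8 m/s

463.8 m/s


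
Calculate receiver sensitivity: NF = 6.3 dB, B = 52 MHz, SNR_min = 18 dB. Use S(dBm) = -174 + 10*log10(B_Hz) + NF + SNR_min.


10*log10(52000000.0) = 77.16
S = -174 + 77.16 + 6.3 + 18 = -72.5 dBm

-72.5 dBm


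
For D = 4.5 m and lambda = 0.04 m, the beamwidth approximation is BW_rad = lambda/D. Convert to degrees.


BW_rad = 0.04 / 4.5 = 0.008889
BW_deg = 0.51 degrees

0.51 degrees


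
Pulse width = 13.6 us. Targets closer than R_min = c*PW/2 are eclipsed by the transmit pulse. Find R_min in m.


R_min = 3e8 * 13.6e-6 / 2 = 2040.0 m

2040.0 m


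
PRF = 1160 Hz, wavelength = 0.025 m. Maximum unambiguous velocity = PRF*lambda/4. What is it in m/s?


V_ua = 1160 * 0.025 / 4 = 7.3 m/s

7.3 m/s


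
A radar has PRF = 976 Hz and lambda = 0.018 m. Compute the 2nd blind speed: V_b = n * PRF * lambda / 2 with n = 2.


V_blind = 2 * 976 * 0.018 / 2 = 17.6 m/s

17.6 m/s


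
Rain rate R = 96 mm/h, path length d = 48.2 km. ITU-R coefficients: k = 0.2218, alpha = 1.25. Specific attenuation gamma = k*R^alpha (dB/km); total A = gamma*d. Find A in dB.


gamma = 0.2218 * 96^1.25 = 66.650066 dB/km
A = 66.650066 * 48.2 = 3212.53 dB

3212.53 dB


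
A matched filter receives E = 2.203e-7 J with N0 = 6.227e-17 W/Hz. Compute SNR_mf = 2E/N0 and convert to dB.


SNR_lin = 2 * 2.203e-7 / 6.227e-17 = 7.076e9
SNR_dB = 10*log10(7.076e9) = 98.5 dB

98.5 dB


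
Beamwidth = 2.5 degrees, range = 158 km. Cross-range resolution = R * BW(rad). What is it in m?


BW_rad = 0.043633231
CR = 158000 * 0.043633231 = 6894.1 m

6894.1 m


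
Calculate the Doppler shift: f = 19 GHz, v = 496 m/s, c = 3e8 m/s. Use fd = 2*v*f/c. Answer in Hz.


fd = 2 * 496 * 19000000000.0 / 3e8 = 62826.7 Hz

62826.7 Hz


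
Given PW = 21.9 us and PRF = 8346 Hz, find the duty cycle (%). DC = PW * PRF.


DC = 21.9e-6 * 8346 * 100 = 18.28%

18.28%


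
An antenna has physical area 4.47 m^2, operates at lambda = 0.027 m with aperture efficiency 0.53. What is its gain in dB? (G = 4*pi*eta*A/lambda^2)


G_linear = 4*pi*0.53*4.47/0.027^2 = 40838.12
G_dB = 10*log10(40838.12) = 46.1 dB

46.1 dB


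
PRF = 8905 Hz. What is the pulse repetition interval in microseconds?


PRI = 1/8905 = 0.0001122965 s = 112.3 us

112.3 us


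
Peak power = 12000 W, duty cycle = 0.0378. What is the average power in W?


P_avg = 12000 * 0.0378 = 453.6 W

453.6 W


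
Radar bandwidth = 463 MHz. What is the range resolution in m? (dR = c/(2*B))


dR = 3e8 / (2 * 463000000.0) = 0.32 m

0.32 m


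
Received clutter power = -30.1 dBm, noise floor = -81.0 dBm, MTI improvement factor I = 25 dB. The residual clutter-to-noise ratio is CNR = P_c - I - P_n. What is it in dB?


CNR = -30.1 - 25 - (-81.0) = 25.9 dB

25.9 dB


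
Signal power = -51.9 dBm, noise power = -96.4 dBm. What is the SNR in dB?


SNR = -51.9 - (-96.4) = 44.5 dB

44.5 dB


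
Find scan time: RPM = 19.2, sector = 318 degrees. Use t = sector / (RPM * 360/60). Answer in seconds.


t = 318 / (19.2 * 360) * 60 = 2.76 s

2.76 s


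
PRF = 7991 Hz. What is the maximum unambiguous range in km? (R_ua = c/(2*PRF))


R_ua = 3e8 / (2 * 7991) = 18771.1 m = 18.8 km

18.8 km


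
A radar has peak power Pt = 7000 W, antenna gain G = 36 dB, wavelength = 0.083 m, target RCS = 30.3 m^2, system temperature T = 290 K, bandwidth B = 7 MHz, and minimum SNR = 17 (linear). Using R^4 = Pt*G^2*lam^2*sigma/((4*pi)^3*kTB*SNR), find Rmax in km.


G_lin = 10^(36/10) = 3981.071706
R^4 = 7000 * 3981.071706^2 * 0.083^2 * 30.3 / ((4*pi)^3 * 1.38e-23 * 290 * 7000000.0 * 17)
R^4 = 2.45044e19 m^4
R_max = (2.45044e19)^(1/4) = 70357.6 m = 70.4 km

70.4 km


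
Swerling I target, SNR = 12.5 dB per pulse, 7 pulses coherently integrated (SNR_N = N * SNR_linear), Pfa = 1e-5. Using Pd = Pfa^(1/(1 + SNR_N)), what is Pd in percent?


SNR_lin = 10^(12.5/10) = 17.78279
SNR_N = 7 * 17.78279 = 124.47953
1/(1 + SNR_N) = 1/125.47953 = 0.0079694
Pd = (1e-5)^0.0079694 = 0.91233
Pd = 91.2%

91.2%


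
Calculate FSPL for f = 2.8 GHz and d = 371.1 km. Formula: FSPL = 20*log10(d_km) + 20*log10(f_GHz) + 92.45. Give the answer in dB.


20*log10(371.1) = 51.39
20*log10(2.8) = 8.94
FSPL = 152.8 dB

152.8 dB


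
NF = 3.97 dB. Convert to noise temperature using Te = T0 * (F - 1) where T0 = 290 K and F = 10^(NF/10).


NF_lin = 10^(3.97/10) = 2.494595
Te = 290 * (2.494595 - 1) = 433.4 K

433.4 K


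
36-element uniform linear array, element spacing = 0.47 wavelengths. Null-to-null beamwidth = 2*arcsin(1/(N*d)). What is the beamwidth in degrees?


1/(N*d) = 1/(36*0.47) = 0.059102
BW = 2*arcsin(0.059102) = 6.8 degrees

6.8 degrees


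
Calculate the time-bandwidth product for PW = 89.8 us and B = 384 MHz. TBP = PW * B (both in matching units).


TBP = 89.8 * 384 = 34483.2

34483.2


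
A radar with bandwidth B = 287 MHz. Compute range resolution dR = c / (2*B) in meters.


dR = 3e8 / (2 * 287000000.0) = 0.52 m

0.52 m


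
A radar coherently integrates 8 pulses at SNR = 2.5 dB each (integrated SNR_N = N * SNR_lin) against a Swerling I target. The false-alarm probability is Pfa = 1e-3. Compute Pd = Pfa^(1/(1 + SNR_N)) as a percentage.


SNR_lin = 10^(2.5/10) = 1.77828
SNR_N = 8 * 1.77828 = 14.22624
1/(1 + SNR_N) = 1/15.22624 = 0.0656761
Pd = (1e-3)^0.0656761 = 0.63529
Pd = 63.5%

63.5%


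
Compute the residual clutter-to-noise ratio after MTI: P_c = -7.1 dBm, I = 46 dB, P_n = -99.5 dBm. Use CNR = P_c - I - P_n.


CNR = -7.1 - 46 - (-99.5) = 46.4 dB

46.4 dB


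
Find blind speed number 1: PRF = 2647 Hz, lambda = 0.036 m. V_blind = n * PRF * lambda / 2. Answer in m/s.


V_blind = 1 * 2647 * 0.036 / 2 = 47.6 m/s

47.6 m/s


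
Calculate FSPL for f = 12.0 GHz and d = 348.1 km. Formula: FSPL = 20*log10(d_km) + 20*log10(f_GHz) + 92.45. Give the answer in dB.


20*log10(348.1) = 50.83
20*log10(12.0) = 21.58
FSPL = 164.9 dB

164.9 dB


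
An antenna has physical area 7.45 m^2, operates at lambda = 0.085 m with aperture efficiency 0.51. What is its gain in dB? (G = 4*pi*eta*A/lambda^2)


G_linear = 4*pi*0.51*7.45/0.085^2 = 6608.43
G_dB = 10*log10(6608.43) = 38.2 dB

38.2 dB


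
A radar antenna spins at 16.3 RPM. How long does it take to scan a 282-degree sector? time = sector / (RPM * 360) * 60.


t = 282 / (16.3 * 360) * 60 = 2.88 s

2.88 s


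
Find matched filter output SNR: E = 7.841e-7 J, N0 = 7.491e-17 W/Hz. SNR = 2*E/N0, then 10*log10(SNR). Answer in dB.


SNR_lin = 2 * 7.841e-7 / 7.491e-17 = 2.093e10
SNR_dB = 10*log10(2.093e10) = 103.2 dB

103.2 dB


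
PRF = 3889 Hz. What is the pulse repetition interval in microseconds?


PRI = 1/3889 = 0.0002571355 s = 257.1 us

257.1 us


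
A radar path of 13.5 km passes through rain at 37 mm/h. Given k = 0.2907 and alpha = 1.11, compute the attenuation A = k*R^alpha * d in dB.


gamma = 0.2907 * 37^1.11 = 16.001067 dB/km
A = 16.001067 * 13.5 = 216.01 dB

216.01 dB


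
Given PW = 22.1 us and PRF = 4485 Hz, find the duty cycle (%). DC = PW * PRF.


DC = 22.1e-6 * 4485 * 100 = 9.91%

9.91%


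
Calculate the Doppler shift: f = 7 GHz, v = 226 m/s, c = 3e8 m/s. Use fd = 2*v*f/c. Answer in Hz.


fd = 2 * 226 * 7000000000.0 / 3e8 = 10546.7 Hz

10546.7 Hz


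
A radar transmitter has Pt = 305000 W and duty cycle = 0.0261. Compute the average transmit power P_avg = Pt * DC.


P_avg = 305000 * 0.0261 = 7960.5 W

7960.5 W


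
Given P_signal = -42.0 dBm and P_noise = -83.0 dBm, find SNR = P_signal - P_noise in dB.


SNR = -42.0 - (-83.0) = 41.0 dB

41.0 dB


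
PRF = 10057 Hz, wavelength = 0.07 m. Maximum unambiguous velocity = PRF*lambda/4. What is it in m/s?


V_ua = 10057 * 0.07 / 4 = 176.0 m/s

176.0 m/s


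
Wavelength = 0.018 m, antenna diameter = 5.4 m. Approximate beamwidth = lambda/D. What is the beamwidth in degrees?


BW_rad = 0.018 / 5.4 = 0.003333
BW_deg = 0.19 degrees

0.19 degrees


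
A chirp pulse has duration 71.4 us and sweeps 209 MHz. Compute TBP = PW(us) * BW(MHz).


TBP = 71.4 * 209 = 14922.6

14922.6


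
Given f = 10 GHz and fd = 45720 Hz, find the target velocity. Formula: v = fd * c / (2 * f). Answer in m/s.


v = 45720 * 3e8 / (2 * 10000000000.0) = 685.8 m/s

685.8 m/s


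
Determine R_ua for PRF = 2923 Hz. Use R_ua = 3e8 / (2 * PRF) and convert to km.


R_ua = 3e8 / (2 * 2923) = 51317.1 m = 51.3 km

51.3 km


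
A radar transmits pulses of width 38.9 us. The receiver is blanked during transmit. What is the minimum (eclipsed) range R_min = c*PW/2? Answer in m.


R_min = 3e8 * 38.9e-6 / 2 = 5835.0 m

5835.0 m


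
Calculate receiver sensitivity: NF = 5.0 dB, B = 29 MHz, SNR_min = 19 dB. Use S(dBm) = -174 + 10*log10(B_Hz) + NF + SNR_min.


10*log10(29000000.0) = 74.62
S = -174 + 74.62 + 5.0 + 19 = -75.4 dBm

-75.4 dBm


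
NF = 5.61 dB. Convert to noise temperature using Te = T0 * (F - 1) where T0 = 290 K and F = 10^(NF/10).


NF_lin = 10^(5.61/10) = 3.63915
Te = 290 * (3.63915 - 1) = 765.4 K

765.4 K


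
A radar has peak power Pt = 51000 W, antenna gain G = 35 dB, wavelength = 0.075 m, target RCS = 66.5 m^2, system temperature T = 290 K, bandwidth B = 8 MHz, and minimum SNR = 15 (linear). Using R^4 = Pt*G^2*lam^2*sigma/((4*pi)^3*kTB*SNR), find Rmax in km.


G_lin = 10^(35/10) = 3162.27766
R^4 = 51000 * 3162.27766^2 * 0.075^2 * 66.5 / ((4*pi)^3 * 1.38e-23 * 290 * 8000000.0 * 15)
R^4 = 2.00183e20 m^4
R_max = (2.00183e20)^(1/4) = 118947.9 m = 118.9 km

118.9 km


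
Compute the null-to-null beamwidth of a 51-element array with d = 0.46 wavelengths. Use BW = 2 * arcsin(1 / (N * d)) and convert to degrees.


1/(N*d) = 1/(51*0.46) = 0.042626
BW = 2*arcsin(0.042626) = 4.9 degrees

4.9 degrees


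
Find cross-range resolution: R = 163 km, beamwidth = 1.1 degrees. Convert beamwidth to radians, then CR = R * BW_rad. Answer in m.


BW_rad = 0.019198622
CR = 163000 * 0.019198622 = 3129.4 m

3129.4 m


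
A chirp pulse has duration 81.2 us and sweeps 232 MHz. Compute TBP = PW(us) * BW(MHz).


TBP = 81.2 * 232 = 18838.4

18838.4


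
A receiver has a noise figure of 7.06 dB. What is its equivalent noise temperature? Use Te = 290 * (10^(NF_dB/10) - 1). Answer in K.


NF_lin = 10^(7.06/10) = 5.081594
Te = 290 * (5.081594 - 1) = 1183.7 K

1183.7 K


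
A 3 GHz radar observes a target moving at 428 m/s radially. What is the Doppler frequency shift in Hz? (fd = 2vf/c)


fd = 2 * 428 * 3000000000.0 / 3e8 = 8560.0 Hz

8560.0 Hz


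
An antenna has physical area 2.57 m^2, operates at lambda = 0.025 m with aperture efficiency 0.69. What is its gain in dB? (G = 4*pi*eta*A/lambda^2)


G_linear = 4*pi*0.69*2.57/0.025^2 = 35654.31
G_dB = 10*log10(35654.31) = 45.5 dB

45.5 dB


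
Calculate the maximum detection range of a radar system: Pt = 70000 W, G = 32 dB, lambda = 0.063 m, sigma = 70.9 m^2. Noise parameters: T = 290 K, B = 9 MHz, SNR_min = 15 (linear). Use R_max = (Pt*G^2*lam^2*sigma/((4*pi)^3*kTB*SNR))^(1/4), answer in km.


G_lin = 10^(32/10) = 1584.893192
R^4 = 70000 * 1584.893192^2 * 0.063^2 * 70.9 / ((4*pi)^3 * 1.38e-23 * 290 * 9000000.0 * 15)
R^4 = 4.61514e19 m^4
R_max = (4.61514e19)^(1/4) = 82422.6 m = 82.4 km

82.4 km


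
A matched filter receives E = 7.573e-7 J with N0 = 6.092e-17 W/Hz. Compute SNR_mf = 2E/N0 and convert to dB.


SNR_lin = 2 * 7.573e-7 / 6.092e-17 = 2.486e10
SNR_dB = 10*log10(2.486e10) = 104.0 dB

104.0 dB


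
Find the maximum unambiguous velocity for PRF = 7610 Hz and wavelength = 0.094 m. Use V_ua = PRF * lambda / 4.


V_ua = 7610 * 0.094 / 4 = 178.8 m/s

178.8 m/s


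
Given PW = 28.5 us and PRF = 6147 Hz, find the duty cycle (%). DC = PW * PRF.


DC = 28.5e-6 * 6147 * 100 = 17.52%

17.52%


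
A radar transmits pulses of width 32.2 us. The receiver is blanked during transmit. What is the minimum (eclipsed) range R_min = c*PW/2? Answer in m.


R_min = 3e8 * 32.2e-6 / 2 = 4830.0 m

4830.0 m


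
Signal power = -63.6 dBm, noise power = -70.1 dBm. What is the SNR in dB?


SNR = -63.6 - (-70.1) = 6.5 dB

6.5 dB


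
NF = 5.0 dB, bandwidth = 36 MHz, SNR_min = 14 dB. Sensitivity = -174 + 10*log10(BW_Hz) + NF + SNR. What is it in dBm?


10*log10(36000000.0) = 75.56
S = -174 + 75.56 + 5.0 + 14 = -79.4 dBm

-79.4 dBm


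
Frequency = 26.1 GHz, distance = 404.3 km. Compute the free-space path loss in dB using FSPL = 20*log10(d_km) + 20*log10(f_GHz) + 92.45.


20*log10(404.3) = 52.13
20*log10(26.1) = 28.33
FSPL = 172.9 dB

172.9 dB


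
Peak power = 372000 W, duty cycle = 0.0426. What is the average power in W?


P_avg = 372000 * 0.0426 = 15847.2 W

15847.2 W


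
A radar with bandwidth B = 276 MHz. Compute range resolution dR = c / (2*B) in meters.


dR = 3e8 / (2 * 276000000.0) = 0.54 m

0.54 m


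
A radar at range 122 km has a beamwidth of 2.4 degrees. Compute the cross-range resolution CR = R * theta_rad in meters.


BW_rad = 0.041887902
CR = 122000 * 0.041887902 = 5110.3 m

5110.3 m


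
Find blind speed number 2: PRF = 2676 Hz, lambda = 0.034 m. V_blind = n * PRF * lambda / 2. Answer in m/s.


V_blind = 2 * 2676 * 0.034 / 2 = 91.0 m/s

91.0 m/s


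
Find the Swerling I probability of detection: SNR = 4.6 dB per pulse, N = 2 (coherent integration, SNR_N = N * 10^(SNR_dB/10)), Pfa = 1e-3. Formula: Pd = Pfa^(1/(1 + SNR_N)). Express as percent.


SNR_lin = 10^(4.6/10) = 2.88403
SNR_N = 2 * 2.88403 = 5.76806
1/(1 + SNR_N) = 1/6.76806 = 0.1477528
Pd = (1e-3)^0.1477528 = 0.36036
Pd = 36.0%

36.0%


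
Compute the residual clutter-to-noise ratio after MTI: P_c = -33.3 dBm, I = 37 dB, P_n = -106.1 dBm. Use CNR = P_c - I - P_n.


CNR = -33.3 - 37 - (-106.1) = 35.8 dB

35.8 dB


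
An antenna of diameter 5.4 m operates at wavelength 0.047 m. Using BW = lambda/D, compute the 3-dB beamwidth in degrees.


BW_rad = 0.047 / 5.4 = 0.008704
BW_deg = 0.5 degrees

0.5 degrees


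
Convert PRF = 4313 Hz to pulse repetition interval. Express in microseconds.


PRI = 1/4313 = 0.0002318572 s = 231.9 us

231.9 us


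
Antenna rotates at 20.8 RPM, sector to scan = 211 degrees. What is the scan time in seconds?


t = 211 / (20.8 * 360) * 60 = 1.69 s

1.69 s


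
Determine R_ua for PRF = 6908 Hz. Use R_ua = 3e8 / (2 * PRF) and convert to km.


R_ua = 3e8 / (2 * 6908) = 21714.0 m = 21.7 km

21.7 km


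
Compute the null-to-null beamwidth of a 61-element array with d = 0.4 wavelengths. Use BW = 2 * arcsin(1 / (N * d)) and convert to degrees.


1/(N*d) = 1/(61*0.4) = 0.040984
BW = 2*arcsin(0.040984) = 4.7 degrees

4.7 degrees


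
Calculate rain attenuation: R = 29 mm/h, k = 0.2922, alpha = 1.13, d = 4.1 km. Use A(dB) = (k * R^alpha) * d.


gamma = 0.2922 * 29^1.13 = 13.127739 dB/km
A = 13.127739 * 4.1 = 53.82 dB

53.82 dB


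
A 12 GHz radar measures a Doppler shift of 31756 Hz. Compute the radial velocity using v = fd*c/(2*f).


v = 31756 * 3e8 / (2 * 12000000000.0) = 397.0 m/s

397.0 m/s


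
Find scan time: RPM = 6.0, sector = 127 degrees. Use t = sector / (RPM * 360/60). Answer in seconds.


t = 127 / (6.0 * 360) * 60 = 3.53 s

3.53 s


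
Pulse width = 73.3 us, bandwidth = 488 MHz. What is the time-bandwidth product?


TBP = 73.3 * 488 = 35770.4

35770.4


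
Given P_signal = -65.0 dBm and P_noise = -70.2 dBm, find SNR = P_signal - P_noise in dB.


SNR = -65.0 - (-70.2) = 5.2 dB

5.2 dB


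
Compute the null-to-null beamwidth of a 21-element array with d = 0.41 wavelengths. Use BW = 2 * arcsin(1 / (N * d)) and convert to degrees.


1/(N*d) = 1/(21*0.41) = 0.116144
BW = 2*arcsin(0.116144) = 13.3 degrees

13.3 degrees


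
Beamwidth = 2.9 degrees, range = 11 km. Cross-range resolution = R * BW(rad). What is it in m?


BW_rad = 0.050614548
CR = 11000 * 0.050614548 = 556.8 m

556.8 m


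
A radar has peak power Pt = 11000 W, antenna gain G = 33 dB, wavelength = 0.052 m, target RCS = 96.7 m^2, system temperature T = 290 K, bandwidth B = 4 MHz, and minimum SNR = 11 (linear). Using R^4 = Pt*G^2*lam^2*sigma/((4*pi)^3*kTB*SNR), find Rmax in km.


G_lin = 10^(33/10) = 1995.262315
R^4 = 11000 * 1995.262315^2 * 0.052^2 * 96.7 / ((4*pi)^3 * 1.38e-23 * 290 * 4000000.0 * 11)
R^4 = 3.27692e19 m^4
R_max = (3.27692e19)^(1/4) = 75660.0 m = 75.7 km

75.7 km


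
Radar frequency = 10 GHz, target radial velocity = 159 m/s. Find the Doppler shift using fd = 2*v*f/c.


fd = 2 * 159 * 10000000000.0 / 3e8 = 10600.0 Hz

10600.0 Hz


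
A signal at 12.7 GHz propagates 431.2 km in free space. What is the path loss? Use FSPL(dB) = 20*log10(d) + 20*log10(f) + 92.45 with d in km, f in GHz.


20*log10(431.2) = 52.69
20*log10(12.7) = 22.08
FSPL = 167.2 dB

167.2 dB


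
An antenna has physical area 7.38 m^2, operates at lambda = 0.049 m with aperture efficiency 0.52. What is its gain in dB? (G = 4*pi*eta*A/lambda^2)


G_linear = 4*pi*0.52*7.38/0.049^2 = 20085.26
G_dB = 10*log10(20085.26) = 43.0 dB

43.0 dB


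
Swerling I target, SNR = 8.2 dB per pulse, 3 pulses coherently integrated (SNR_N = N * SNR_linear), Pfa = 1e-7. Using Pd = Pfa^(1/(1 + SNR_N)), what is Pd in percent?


SNR_lin = 10^(8.2/10) = 6.60693
SNR_N = 3 * 6.60693 = 19.82079
1/(1 + SNR_N) = 1/20.82079 = 0.0480289
Pd = (1e-7)^0.0480289 = 0.4611
Pd = 46.1%

46.1%


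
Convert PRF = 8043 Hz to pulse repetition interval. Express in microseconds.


PRI = 1/8043 = 0.0001243317 s = 124.3 us

124.3 us


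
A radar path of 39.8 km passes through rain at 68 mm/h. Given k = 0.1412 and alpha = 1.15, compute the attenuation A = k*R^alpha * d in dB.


gamma = 0.1412 * 68^1.15 = 18.080896 dB/km
A = 18.080896 * 39.8 = 719.62 dB

719.62 dB


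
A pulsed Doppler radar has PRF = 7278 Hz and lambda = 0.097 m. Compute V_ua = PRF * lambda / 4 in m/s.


V_ua = 7278 * 0.097 / 4 = 176.5 m/s

176.5 m/s


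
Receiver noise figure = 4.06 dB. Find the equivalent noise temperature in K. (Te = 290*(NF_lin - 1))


NF_lin = 10^(4.06/10) = 2.54683
Te = 290 * (2.54683 - 1) = 448.6 K

448.6 K


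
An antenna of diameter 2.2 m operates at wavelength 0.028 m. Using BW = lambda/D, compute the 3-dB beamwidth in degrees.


BW_rad = 0.028 / 2.2 = 0.012727
BW_deg = 0.73 degrees

0.73 degrees


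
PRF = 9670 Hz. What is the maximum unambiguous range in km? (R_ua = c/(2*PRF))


R_ua = 3e8 / (2 * 9670) = 15511.9 m = 15.5 km

15.5 km


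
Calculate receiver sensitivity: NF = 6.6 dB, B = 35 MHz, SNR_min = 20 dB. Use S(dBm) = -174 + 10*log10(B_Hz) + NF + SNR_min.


10*log10(35000000.0) = 75.44
S = -174 + 75.44 + 6.6 + 20 = -72.0 dBm

-72.0 dBm


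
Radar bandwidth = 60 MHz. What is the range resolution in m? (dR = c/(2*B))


dR = 3e8 / (2 * 60000000.0) = 2.5 m

2.5 m


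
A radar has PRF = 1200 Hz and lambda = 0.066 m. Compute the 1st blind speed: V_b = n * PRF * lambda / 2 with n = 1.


V_blind = 1 * 1200 * 0.066 / 2 = 39.6 m/s

39.6 m/s


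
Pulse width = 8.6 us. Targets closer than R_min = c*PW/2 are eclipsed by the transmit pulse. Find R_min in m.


R_min = 3e8 * 8.6e-6 / 2 = 1290.0 m

1290.0 m


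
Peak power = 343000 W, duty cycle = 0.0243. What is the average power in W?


P_avg = 343000 * 0.0243 = 8334.9 W

8334.9 W


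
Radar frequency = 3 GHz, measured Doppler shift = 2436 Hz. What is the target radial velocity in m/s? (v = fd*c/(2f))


v = 2436 * 3e8 / (2 * 3000000000.0) = 121.8 m/s

121.8 m/s


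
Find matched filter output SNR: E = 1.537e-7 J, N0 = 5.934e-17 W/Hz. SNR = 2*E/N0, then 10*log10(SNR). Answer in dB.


SNR_lin = 2 * 1.537e-7 / 5.934e-17 = 5.18e9
SNR_dB = 10*log10(5.18e9) = 97.1 dB

97.1 dB


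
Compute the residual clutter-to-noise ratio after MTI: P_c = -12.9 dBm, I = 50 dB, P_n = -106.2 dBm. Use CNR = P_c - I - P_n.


CNR = -12.9 - 50 - (-106.2) = 43.3 dB

43.3 dB


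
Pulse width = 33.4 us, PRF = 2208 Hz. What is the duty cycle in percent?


DC = 33.4e-6 * 2208 * 100 = 7.37%

7.37%


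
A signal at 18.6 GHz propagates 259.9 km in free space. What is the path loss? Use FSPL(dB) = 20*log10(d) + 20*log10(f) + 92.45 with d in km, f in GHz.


20*log10(259.9) = 48.3
20*log10(18.6) = 25.39
FSPL = 166.1 dB

166.1 dB


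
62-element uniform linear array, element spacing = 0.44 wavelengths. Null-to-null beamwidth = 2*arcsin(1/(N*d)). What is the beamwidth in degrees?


1/(N*d) = 1/(62*0.44) = 0.036657
BW = 2*arcsin(0.036657) = 4.2 degrees

4.2 degrees


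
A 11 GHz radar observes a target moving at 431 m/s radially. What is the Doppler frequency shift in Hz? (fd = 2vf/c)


fd = 2 * 431 * 11000000000.0 / 3e8 = 31606.7 Hz

31606.7 Hz


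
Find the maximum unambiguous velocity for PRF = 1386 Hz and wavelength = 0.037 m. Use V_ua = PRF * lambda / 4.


V_ua = 1386 * 0.037 / 4 = 12.8 m/s

12.8 m/s


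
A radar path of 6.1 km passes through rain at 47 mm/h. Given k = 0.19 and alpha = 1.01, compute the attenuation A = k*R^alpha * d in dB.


gamma = 0.19 * 47^1.01 = 9.280523 dB/km
A = 9.280523 * 6.1 = 56.61 dB

56.61 dB


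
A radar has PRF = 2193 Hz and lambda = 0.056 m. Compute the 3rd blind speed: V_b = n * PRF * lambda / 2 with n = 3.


V_blind = 3 * 2193 * 0.056 / 2 = 184.2 m/s

184.2 m/s


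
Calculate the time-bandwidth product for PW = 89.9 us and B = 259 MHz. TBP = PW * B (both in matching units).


TBP = 89.9 * 259 = 23284.1

23284.1


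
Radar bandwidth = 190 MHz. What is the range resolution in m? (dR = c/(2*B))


dR = 3e8 / (2 * 190000000.0) = 0.79 m

0.79 m


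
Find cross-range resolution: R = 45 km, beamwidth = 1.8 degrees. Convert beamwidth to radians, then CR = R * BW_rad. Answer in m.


BW_rad = 0.031415927
CR = 45000 * 0.031415927 = 1413.7 m

1413.7 m


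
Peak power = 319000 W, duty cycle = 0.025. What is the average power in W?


P_avg = 319000 * 0.025 = 7975.0 W

7975.0 W


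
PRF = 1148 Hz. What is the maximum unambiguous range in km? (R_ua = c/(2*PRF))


R_ua = 3e8 / (2 * 1148) = 130662.0 m = 130.7 km

130.7 km
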